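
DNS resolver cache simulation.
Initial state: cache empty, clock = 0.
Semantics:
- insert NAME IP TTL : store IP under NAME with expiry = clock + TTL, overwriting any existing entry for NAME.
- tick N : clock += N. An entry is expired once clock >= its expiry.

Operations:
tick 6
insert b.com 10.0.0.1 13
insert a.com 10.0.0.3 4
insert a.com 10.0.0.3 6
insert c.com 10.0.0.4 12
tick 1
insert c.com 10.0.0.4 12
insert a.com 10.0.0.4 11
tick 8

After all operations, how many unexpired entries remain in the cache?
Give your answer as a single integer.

Op 1: tick 6 -> clock=6.
Op 2: insert b.com -> 10.0.0.1 (expiry=6+13=19). clock=6
Op 3: insert a.com -> 10.0.0.3 (expiry=6+4=10). clock=6
Op 4: insert a.com -> 10.0.0.3 (expiry=6+6=12). clock=6
Op 5: insert c.com -> 10.0.0.4 (expiry=6+12=18). clock=6
Op 6: tick 1 -> clock=7.
Op 7: insert c.com -> 10.0.0.4 (expiry=7+12=19). clock=7
Op 8: insert a.com -> 10.0.0.4 (expiry=7+11=18). clock=7
Op 9: tick 8 -> clock=15.
Final cache (unexpired): {a.com,b.com,c.com} -> size=3

Answer: 3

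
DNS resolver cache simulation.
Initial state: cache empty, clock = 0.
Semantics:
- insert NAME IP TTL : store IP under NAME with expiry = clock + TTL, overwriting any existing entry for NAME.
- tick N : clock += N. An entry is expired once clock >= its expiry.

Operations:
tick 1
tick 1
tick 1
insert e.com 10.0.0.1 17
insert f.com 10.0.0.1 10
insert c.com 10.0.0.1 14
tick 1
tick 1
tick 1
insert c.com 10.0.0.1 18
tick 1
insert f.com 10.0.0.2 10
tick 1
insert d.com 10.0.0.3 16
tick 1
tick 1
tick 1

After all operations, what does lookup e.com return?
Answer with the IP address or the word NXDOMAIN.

Answer: 10.0.0.1

Derivation:
Op 1: tick 1 -> clock=1.
Op 2: tick 1 -> clock=2.
Op 3: tick 1 -> clock=3.
Op 4: insert e.com -> 10.0.0.1 (expiry=3+17=20). clock=3
Op 5: insert f.com -> 10.0.0.1 (expiry=3+10=13). clock=3
Op 6: insert c.com -> 10.0.0.1 (expiry=3+14=17). clock=3
Op 7: tick 1 -> clock=4.
Op 8: tick 1 -> clock=5.
Op 9: tick 1 -> clock=6.
Op 10: insert c.com -> 10.0.0.1 (expiry=6+18=24). clock=6
Op 11: tick 1 -> clock=7.
Op 12: insert f.com -> 10.0.0.2 (expiry=7+10=17). clock=7
Op 13: tick 1 -> clock=8.
Op 14: insert d.com -> 10.0.0.3 (expiry=8+16=24). clock=8
Op 15: tick 1 -> clock=9.
Op 16: tick 1 -> clock=10.
Op 17: tick 1 -> clock=11.
lookup e.com: present, ip=10.0.0.1 expiry=20 > clock=11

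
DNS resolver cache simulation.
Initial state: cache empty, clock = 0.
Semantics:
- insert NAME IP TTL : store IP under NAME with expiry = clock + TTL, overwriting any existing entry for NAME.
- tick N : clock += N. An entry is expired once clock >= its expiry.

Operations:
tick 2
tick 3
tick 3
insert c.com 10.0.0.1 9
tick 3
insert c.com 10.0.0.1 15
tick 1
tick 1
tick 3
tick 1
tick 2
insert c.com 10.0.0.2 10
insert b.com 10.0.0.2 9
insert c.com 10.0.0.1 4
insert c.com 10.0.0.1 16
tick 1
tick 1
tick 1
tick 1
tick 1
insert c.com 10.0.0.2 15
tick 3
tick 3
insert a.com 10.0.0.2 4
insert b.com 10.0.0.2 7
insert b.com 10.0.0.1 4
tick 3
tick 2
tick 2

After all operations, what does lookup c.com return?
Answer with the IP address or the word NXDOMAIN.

Op 1: tick 2 -> clock=2.
Op 2: tick 3 -> clock=5.
Op 3: tick 3 -> clock=8.
Op 4: insert c.com -> 10.0.0.1 (expiry=8+9=17). clock=8
Op 5: tick 3 -> clock=11.
Op 6: insert c.com -> 10.0.0.1 (expiry=11+15=26). clock=11
Op 7: tick 1 -> clock=12.
Op 8: tick 1 -> clock=13.
Op 9: tick 3 -> clock=16.
Op 10: tick 1 -> clock=17.
Op 11: tick 2 -> clock=19.
Op 12: insert c.com -> 10.0.0.2 (expiry=19+10=29). clock=19
Op 13: insert b.com -> 10.0.0.2 (expiry=19+9=28). clock=19
Op 14: insert c.com -> 10.0.0.1 (expiry=19+4=23). clock=19
Op 15: insert c.com -> 10.0.0.1 (expiry=19+16=35). clock=19
Op 16: tick 1 -> clock=20.
Op 17: tick 1 -> clock=21.
Op 18: tick 1 -> clock=22.
Op 19: tick 1 -> clock=23.
Op 20: tick 1 -> clock=24.
Op 21: insert c.com -> 10.0.0.2 (expiry=24+15=39). clock=24
Op 22: tick 3 -> clock=27.
Op 23: tick 3 -> clock=30. purged={b.com}
Op 24: insert a.com -> 10.0.0.2 (expiry=30+4=34). clock=30
Op 25: insert b.com -> 10.0.0.2 (expiry=30+7=37). clock=30
Op 26: insert b.com -> 10.0.0.1 (expiry=30+4=34). clock=30
Op 27: tick 3 -> clock=33.
Op 28: tick 2 -> clock=35. purged={a.com,b.com}
Op 29: tick 2 -> clock=37.
lookup c.com: present, ip=10.0.0.2 expiry=39 > clock=37

Answer: 10.0.0.2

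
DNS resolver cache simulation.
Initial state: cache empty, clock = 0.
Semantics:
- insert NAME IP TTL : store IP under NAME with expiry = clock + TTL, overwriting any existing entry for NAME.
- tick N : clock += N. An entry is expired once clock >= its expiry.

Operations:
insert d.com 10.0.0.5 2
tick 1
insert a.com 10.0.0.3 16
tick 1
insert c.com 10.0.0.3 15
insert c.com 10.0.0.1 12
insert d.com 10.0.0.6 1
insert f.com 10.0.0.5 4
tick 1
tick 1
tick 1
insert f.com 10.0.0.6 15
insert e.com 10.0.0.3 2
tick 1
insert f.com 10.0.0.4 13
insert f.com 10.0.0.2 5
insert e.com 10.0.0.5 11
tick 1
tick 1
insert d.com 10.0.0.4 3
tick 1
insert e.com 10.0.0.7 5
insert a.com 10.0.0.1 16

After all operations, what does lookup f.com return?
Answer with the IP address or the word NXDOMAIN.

Op 1: insert d.com -> 10.0.0.5 (expiry=0+2=2). clock=0
Op 2: tick 1 -> clock=1.
Op 3: insert a.com -> 10.0.0.3 (expiry=1+16=17). clock=1
Op 4: tick 1 -> clock=2. purged={d.com}
Op 5: insert c.com -> 10.0.0.3 (expiry=2+15=17). clock=2
Op 6: insert c.com -> 10.0.0.1 (expiry=2+12=14). clock=2
Op 7: insert d.com -> 10.0.0.6 (expiry=2+1=3). clock=2
Op 8: insert f.com -> 10.0.0.5 (expiry=2+4=6). clock=2
Op 9: tick 1 -> clock=3. purged={d.com}
Op 10: tick 1 -> clock=4.
Op 11: tick 1 -> clock=5.
Op 12: insert f.com -> 10.0.0.6 (expiry=5+15=20). clock=5
Op 13: insert e.com -> 10.0.0.3 (expiry=5+2=7). clock=5
Op 14: tick 1 -> clock=6.
Op 15: insert f.com -> 10.0.0.4 (expiry=6+13=19). clock=6
Op 16: insert f.com -> 10.0.0.2 (expiry=6+5=11). clock=6
Op 17: insert e.com -> 10.0.0.5 (expiry=6+11=17). clock=6
Op 18: tick 1 -> clock=7.
Op 19: tick 1 -> clock=8.
Op 20: insert d.com -> 10.0.0.4 (expiry=8+3=11). clock=8
Op 21: tick 1 -> clock=9.
Op 22: insert e.com -> 10.0.0.7 (expiry=9+5=14). clock=9
Op 23: insert a.com -> 10.0.0.1 (expiry=9+16=25). clock=9
lookup f.com: present, ip=10.0.0.2 expiry=11 > clock=9

Answer: 10.0.0.2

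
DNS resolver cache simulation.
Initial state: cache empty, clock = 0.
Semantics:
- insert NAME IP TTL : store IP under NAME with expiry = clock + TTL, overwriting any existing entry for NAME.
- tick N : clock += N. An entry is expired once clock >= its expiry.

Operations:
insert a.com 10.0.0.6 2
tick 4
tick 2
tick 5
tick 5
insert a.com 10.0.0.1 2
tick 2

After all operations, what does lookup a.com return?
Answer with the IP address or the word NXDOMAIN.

Op 1: insert a.com -> 10.0.0.6 (expiry=0+2=2). clock=0
Op 2: tick 4 -> clock=4. purged={a.com}
Op 3: tick 2 -> clock=6.
Op 4: tick 5 -> clock=11.
Op 5: tick 5 -> clock=16.
Op 6: insert a.com -> 10.0.0.1 (expiry=16+2=18). clock=16
Op 7: tick 2 -> clock=18. purged={a.com}
lookup a.com: not in cache (expired or never inserted)

Answer: NXDOMAIN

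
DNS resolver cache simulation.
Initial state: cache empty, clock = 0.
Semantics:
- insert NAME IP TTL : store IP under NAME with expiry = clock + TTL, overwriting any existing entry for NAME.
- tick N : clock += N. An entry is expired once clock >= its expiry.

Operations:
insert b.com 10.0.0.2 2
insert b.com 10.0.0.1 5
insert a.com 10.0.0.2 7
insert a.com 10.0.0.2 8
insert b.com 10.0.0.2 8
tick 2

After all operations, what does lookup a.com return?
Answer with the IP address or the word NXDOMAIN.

Op 1: insert b.com -> 10.0.0.2 (expiry=0+2=2). clock=0
Op 2: insert b.com -> 10.0.0.1 (expiry=0+5=5). clock=0
Op 3: insert a.com -> 10.0.0.2 (expiry=0+7=7). clock=0
Op 4: insert a.com -> 10.0.0.2 (expiry=0+8=8). clock=0
Op 5: insert b.com -> 10.0.0.2 (expiry=0+8=8). clock=0
Op 6: tick 2 -> clock=2.
lookup a.com: present, ip=10.0.0.2 expiry=8 > clock=2

Answer: 10.0.0.2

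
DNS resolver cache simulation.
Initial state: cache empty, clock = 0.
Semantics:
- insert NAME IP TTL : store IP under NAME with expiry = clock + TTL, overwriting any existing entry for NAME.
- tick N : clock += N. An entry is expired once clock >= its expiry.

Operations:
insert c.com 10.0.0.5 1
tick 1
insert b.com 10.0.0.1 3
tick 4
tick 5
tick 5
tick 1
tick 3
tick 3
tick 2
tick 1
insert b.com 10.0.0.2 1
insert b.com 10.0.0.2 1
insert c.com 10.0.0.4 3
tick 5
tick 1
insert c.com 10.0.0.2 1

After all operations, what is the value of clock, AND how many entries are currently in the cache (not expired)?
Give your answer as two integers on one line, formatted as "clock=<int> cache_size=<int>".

Answer: clock=31 cache_size=1

Derivation:
Op 1: insert c.com -> 10.0.0.5 (expiry=0+1=1). clock=0
Op 2: tick 1 -> clock=1. purged={c.com}
Op 3: insert b.com -> 10.0.0.1 (expiry=1+3=4). clock=1
Op 4: tick 4 -> clock=5. purged={b.com}
Op 5: tick 5 -> clock=10.
Op 6: tick 5 -> clock=15.
Op 7: tick 1 -> clock=16.
Op 8: tick 3 -> clock=19.
Op 9: tick 3 -> clock=22.
Op 10: tick 2 -> clock=24.
Op 11: tick 1 -> clock=25.
Op 12: insert b.com -> 10.0.0.2 (expiry=25+1=26). clock=25
Op 13: insert b.com -> 10.0.0.2 (expiry=25+1=26). clock=25
Op 14: insert c.com -> 10.0.0.4 (expiry=25+3=28). clock=25
Op 15: tick 5 -> clock=30. purged={b.com,c.com}
Op 16: tick 1 -> clock=31.
Op 17: insert c.com -> 10.0.0.2 (expiry=31+1=32). clock=31
Final clock = 31
Final cache (unexpired): {c.com} -> size=1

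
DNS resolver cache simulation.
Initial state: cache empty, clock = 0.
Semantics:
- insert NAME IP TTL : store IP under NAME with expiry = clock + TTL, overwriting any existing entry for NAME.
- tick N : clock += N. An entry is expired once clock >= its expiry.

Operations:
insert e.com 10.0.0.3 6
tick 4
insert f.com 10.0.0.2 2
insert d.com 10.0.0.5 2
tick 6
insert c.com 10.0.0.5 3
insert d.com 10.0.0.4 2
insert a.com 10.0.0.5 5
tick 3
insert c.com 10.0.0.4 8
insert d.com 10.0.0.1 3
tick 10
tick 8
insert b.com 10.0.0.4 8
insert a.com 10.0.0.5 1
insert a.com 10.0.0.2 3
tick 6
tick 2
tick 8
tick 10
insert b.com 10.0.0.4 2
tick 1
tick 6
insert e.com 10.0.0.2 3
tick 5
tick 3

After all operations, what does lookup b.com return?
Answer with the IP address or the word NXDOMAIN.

Answer: NXDOMAIN

Derivation:
Op 1: insert e.com -> 10.0.0.3 (expiry=0+6=6). clock=0
Op 2: tick 4 -> clock=4.
Op 3: insert f.com -> 10.0.0.2 (expiry=4+2=6). clock=4
Op 4: insert d.com -> 10.0.0.5 (expiry=4+2=6). clock=4
Op 5: tick 6 -> clock=10. purged={d.com,e.com,f.com}
Op 6: insert c.com -> 10.0.0.5 (expiry=10+3=13). clock=10
Op 7: insert d.com -> 10.0.0.4 (expiry=10+2=12). clock=10
Op 8: insert a.com -> 10.0.0.5 (expiry=10+5=15). clock=10
Op 9: tick 3 -> clock=13. purged={c.com,d.com}
Op 10: insert c.com -> 10.0.0.4 (expiry=13+8=21). clock=13
Op 11: insert d.com -> 10.0.0.1 (expiry=13+3=16). clock=13
Op 12: tick 10 -> clock=23. purged={a.com,c.com,d.com}
Op 13: tick 8 -> clock=31.
Op 14: insert b.com -> 10.0.0.4 (expiry=31+8=39). clock=31
Op 15: insert a.com -> 10.0.0.5 (expiry=31+1=32). clock=31
Op 16: insert a.com -> 10.0.0.2 (expiry=31+3=34). clock=31
Op 17: tick 6 -> clock=37. purged={a.com}
Op 18: tick 2 -> clock=39. purged={b.com}
Op 19: tick 8 -> clock=47.
Op 20: tick 10 -> clock=57.
Op 21: insert b.com -> 10.0.0.4 (expiry=57+2=59). clock=57
Op 22: tick 1 -> clock=58.
Op 23: tick 6 -> clock=64. purged={b.com}
Op 24: insert e.com -> 10.0.0.2 (expiry=64+3=67). clock=64
Op 25: tick 5 -> clock=69. purged={e.com}
Op 26: tick 3 -> clock=72.
lookup b.com: not in cache (expired or never inserted)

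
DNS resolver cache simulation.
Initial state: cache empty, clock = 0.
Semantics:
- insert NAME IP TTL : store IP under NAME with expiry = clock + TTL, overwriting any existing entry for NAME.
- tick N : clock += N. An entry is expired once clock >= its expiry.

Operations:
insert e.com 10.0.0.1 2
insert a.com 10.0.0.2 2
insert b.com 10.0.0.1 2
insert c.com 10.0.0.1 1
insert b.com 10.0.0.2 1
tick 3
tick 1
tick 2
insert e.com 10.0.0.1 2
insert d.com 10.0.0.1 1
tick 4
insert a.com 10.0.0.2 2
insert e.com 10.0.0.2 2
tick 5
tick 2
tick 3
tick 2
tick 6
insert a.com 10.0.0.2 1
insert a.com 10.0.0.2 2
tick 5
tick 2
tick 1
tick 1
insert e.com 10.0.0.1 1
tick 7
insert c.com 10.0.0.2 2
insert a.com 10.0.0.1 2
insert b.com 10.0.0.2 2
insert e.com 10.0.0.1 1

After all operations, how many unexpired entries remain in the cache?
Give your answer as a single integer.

Answer: 4

Derivation:
Op 1: insert e.com -> 10.0.0.1 (expiry=0+2=2). clock=0
Op 2: insert a.com -> 10.0.0.2 (expiry=0+2=2). clock=0
Op 3: insert b.com -> 10.0.0.1 (expiry=0+2=2). clock=0
Op 4: insert c.com -> 10.0.0.1 (expiry=0+1=1). clock=0
Op 5: insert b.com -> 10.0.0.2 (expiry=0+1=1). clock=0
Op 6: tick 3 -> clock=3. purged={a.com,b.com,c.com,e.com}
Op 7: tick 1 -> clock=4.
Op 8: tick 2 -> clock=6.
Op 9: insert e.com -> 10.0.0.1 (expiry=6+2=8). clock=6
Op 10: insert d.com -> 10.0.0.1 (expiry=6+1=7). clock=6
Op 11: tick 4 -> clock=10. purged={d.com,e.com}
Op 12: insert a.com -> 10.0.0.2 (expiry=10+2=12). clock=10
Op 13: insert e.com -> 10.0.0.2 (expiry=10+2=12). clock=10
Op 14: tick 5 -> clock=15. purged={a.com,e.com}
Op 15: tick 2 -> clock=17.
Op 16: tick 3 -> clock=20.
Op 17: tick 2 -> clock=22.
Op 18: tick 6 -> clock=28.
Op 19: insert a.com -> 10.0.0.2 (expiry=28+1=29). clock=28
Op 20: insert a.com -> 10.0.0.2 (expiry=28+2=30). clock=28
Op 21: tick 5 -> clock=33. purged={a.com}
Op 22: tick 2 -> clock=35.
Op 23: tick 1 -> clock=36.
Op 24: tick 1 -> clock=37.
Op 25: insert e.com -> 10.0.0.1 (expiry=37+1=38). clock=37
Op 26: tick 7 -> clock=44. purged={e.com}
Op 27: insert c.com -> 10.0.0.2 (expiry=44+2=46). clock=44
Op 28: insert a.com -> 10.0.0.1 (expiry=44+2=46). clock=44
Op 29: insert b.com -> 10.0.0.2 (expiry=44+2=46). clock=44
Op 30: insert e.com -> 10.0.0.1 (expiry=44+1=45). clock=44
Final cache (unexpired): {a.com,b.com,c.com,e.com} -> size=4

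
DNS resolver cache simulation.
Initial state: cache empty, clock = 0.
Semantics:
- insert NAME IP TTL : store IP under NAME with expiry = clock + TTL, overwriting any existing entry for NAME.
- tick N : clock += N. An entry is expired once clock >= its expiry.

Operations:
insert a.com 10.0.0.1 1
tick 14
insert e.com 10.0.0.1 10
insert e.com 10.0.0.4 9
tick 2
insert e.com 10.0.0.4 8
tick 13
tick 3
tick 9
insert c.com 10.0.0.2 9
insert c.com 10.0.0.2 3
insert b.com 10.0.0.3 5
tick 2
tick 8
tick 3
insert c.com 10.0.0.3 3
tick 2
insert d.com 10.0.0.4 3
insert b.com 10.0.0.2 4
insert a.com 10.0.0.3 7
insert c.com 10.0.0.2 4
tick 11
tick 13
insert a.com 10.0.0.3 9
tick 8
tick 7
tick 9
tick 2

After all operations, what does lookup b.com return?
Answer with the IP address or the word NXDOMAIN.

Op 1: insert a.com -> 10.0.0.1 (expiry=0+1=1). clock=0
Op 2: tick 14 -> clock=14. purged={a.com}
Op 3: insert e.com -> 10.0.0.1 (expiry=14+10=24). clock=14
Op 4: insert e.com -> 10.0.0.4 (expiry=14+9=23). clock=14
Op 5: tick 2 -> clock=16.
Op 6: insert e.com -> 10.0.0.4 (expiry=16+8=24). clock=16
Op 7: tick 13 -> clock=29. purged={e.com}
Op 8: tick 3 -> clock=32.
Op 9: tick 9 -> clock=41.
Op 10: insert c.com -> 10.0.0.2 (expiry=41+9=50). clock=41
Op 11: insert c.com -> 10.0.0.2 (expiry=41+3=44). clock=41
Op 12: insert b.com -> 10.0.0.3 (expiry=41+5=46). clock=41
Op 13: tick 2 -> clock=43.
Op 14: tick 8 -> clock=51. purged={b.com,c.com}
Op 15: tick 3 -> clock=54.
Op 16: insert c.com -> 10.0.0.3 (expiry=54+3=57). clock=54
Op 17: tick 2 -> clock=56.
Op 18: insert d.com -> 10.0.0.4 (expiry=56+3=59). clock=56
Op 19: insert b.com -> 10.0.0.2 (expiry=56+4=60). clock=56
Op 20: insert a.com -> 10.0.0.3 (expiry=56+7=63). clock=56
Op 21: insert c.com -> 10.0.0.2 (expiry=56+4=60). clock=56
Op 22: tick 11 -> clock=67. purged={a.com,b.com,c.com,d.com}
Op 23: tick 13 -> clock=80.
Op 24: insert a.com -> 10.0.0.3 (expiry=80+9=89). clock=80
Op 25: tick 8 -> clock=88.
Op 26: tick 7 -> clock=95. purged={a.com}
Op 27: tick 9 -> clock=104.
Op 28: tick 2 -> clock=106.
lookup b.com: not in cache (expired or never inserted)

Answer: NXDOMAIN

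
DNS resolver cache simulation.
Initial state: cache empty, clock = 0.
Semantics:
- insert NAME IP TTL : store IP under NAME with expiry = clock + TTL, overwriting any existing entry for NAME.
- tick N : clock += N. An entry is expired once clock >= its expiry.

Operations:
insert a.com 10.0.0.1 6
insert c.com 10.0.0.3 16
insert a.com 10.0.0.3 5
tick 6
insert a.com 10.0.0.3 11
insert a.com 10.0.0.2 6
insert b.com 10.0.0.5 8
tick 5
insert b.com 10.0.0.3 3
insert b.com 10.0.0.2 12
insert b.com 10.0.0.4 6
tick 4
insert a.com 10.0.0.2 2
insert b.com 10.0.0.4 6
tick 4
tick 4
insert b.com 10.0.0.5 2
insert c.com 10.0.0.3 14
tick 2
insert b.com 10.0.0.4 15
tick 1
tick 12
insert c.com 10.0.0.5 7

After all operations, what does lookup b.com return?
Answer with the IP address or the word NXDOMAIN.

Op 1: insert a.com -> 10.0.0.1 (expiry=0+6=6). clock=0
Op 2: insert c.com -> 10.0.0.3 (expiry=0+16=16). clock=0
Op 3: insert a.com -> 10.0.0.3 (expiry=0+5=5). clock=0
Op 4: tick 6 -> clock=6. purged={a.com}
Op 5: insert a.com -> 10.0.0.3 (expiry=6+11=17). clock=6
Op 6: insert a.com -> 10.0.0.2 (expiry=6+6=12). clock=6
Op 7: insert b.com -> 10.0.0.5 (expiry=6+8=14). clock=6
Op 8: tick 5 -> clock=11.
Op 9: insert b.com -> 10.0.0.3 (expiry=11+3=14). clock=11
Op 10: insert b.com -> 10.0.0.2 (expiry=11+12=23). clock=11
Op 11: insert b.com -> 10.0.0.4 (expiry=11+6=17). clock=11
Op 12: tick 4 -> clock=15. purged={a.com}
Op 13: insert a.com -> 10.0.0.2 (expiry=15+2=17). clock=15
Op 14: insert b.com -> 10.0.0.4 (expiry=15+6=21). clock=15
Op 15: tick 4 -> clock=19. purged={a.com,c.com}
Op 16: tick 4 -> clock=23. purged={b.com}
Op 17: insert b.com -> 10.0.0.5 (expiry=23+2=25). clock=23
Op 18: insert c.com -> 10.0.0.3 (expiry=23+14=37). clock=23
Op 19: tick 2 -> clock=25. purged={b.com}
Op 20: insert b.com -> 10.0.0.4 (expiry=25+15=40). clock=25
Op 21: tick 1 -> clock=26.
Op 22: tick 12 -> clock=38. purged={c.com}
Op 23: insert c.com -> 10.0.0.5 (expiry=38+7=45). clock=38
lookup b.com: present, ip=10.0.0.4 expiry=40 > clock=38

Answer: 10.0.0.4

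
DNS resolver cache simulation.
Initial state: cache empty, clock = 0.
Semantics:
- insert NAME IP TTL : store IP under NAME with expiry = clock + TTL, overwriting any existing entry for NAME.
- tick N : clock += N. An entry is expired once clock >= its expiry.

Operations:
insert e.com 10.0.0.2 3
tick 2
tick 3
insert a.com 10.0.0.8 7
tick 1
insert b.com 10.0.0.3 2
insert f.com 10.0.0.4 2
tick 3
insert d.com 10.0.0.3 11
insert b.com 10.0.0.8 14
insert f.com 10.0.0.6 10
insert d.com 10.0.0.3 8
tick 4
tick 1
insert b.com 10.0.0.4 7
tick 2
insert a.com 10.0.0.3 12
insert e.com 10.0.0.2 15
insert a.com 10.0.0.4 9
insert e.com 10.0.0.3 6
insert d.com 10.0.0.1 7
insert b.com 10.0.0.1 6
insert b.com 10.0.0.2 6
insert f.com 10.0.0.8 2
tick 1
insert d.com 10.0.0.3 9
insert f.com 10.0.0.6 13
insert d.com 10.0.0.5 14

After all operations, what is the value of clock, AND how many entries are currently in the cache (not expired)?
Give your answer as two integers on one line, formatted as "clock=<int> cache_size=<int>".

Op 1: insert e.com -> 10.0.0.2 (expiry=0+3=3). clock=0
Op 2: tick 2 -> clock=2.
Op 3: tick 3 -> clock=5. purged={e.com}
Op 4: insert a.com -> 10.0.0.8 (expiry=5+7=12). clock=5
Op 5: tick 1 -> clock=6.
Op 6: insert b.com -> 10.0.0.3 (expiry=6+2=8). clock=6
Op 7: insert f.com -> 10.0.0.4 (expiry=6+2=8). clock=6
Op 8: tick 3 -> clock=9. purged={b.com,f.com}
Op 9: insert d.com -> 10.0.0.3 (expiry=9+11=20). clock=9
Op 10: insert b.com -> 10.0.0.8 (expiry=9+14=23). clock=9
Op 11: insert f.com -> 10.0.0.6 (expiry=9+10=19). clock=9
Op 12: insert d.com -> 10.0.0.3 (expiry=9+8=17). clock=9
Op 13: tick 4 -> clock=13. purged={a.com}
Op 14: tick 1 -> clock=14.
Op 15: insert b.com -> 10.0.0.4 (expiry=14+7=21). clock=14
Op 16: tick 2 -> clock=16.
Op 17: insert a.com -> 10.0.0.3 (expiry=16+12=28). clock=16
Op 18: insert e.com -> 10.0.0.2 (expiry=16+15=31). clock=16
Op 19: insert a.com -> 10.0.0.4 (expiry=16+9=25). clock=16
Op 20: insert e.com -> 10.0.0.3 (expiry=16+6=22). clock=16
Op 21: insert d.com -> 10.0.0.1 (expiry=16+7=23). clock=16
Op 22: insert b.com -> 10.0.0.1 (expiry=16+6=22). clock=16
Op 23: insert b.com -> 10.0.0.2 (expiry=16+6=22). clock=16
Op 24: insert f.com -> 10.0.0.8 (expiry=16+2=18). clock=16
Op 25: tick 1 -> clock=17.
Op 26: insert d.com -> 10.0.0.3 (expiry=17+9=26). clock=17
Op 27: insert f.com -> 10.0.0.6 (expiry=17+13=30). clock=17
Op 28: insert d.com -> 10.0.0.5 (expiry=17+14=31). clock=17
Final clock = 17
Final cache (unexpired): {a.com,b.com,d.com,e.com,f.com} -> size=5

Answer: clock=17 cache_size=5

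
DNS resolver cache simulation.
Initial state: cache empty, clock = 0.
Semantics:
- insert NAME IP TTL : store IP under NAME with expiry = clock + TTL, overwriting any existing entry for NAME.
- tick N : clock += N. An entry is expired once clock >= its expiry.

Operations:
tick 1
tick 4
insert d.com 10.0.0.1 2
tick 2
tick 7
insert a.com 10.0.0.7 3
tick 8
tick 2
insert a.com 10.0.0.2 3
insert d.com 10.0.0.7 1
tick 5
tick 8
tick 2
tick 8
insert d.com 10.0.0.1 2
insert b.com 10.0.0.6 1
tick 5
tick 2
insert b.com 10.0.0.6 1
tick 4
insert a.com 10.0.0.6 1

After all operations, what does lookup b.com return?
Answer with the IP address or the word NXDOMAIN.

Op 1: tick 1 -> clock=1.
Op 2: tick 4 -> clock=5.
Op 3: insert d.com -> 10.0.0.1 (expiry=5+2=7). clock=5
Op 4: tick 2 -> clock=7. purged={d.com}
Op 5: tick 7 -> clock=14.
Op 6: insert a.com -> 10.0.0.7 (expiry=14+3=17). clock=14
Op 7: tick 8 -> clock=22. purged={a.com}
Op 8: tick 2 -> clock=24.
Op 9: insert a.com -> 10.0.0.2 (expiry=24+3=27). clock=24
Op 10: insert d.com -> 10.0.0.7 (expiry=24+1=25). clock=24
Op 11: tick 5 -> clock=29. purged={a.com,d.com}
Op 12: tick 8 -> clock=37.
Op 13: tick 2 -> clock=39.
Op 14: tick 8 -> clock=47.
Op 15: insert d.com -> 10.0.0.1 (expiry=47+2=49). clock=47
Op 16: insert b.com -> 10.0.0.6 (expiry=47+1=48). clock=47
Op 17: tick 5 -> clock=52. purged={b.com,d.com}
Op 18: tick 2 -> clock=54.
Op 19: insert b.com -> 10.0.0.6 (expiry=54+1=55). clock=54
Op 20: tick 4 -> clock=58. purged={b.com}
Op 21: insert a.com -> 10.0.0.6 (expiry=58+1=59). clock=58
lookup b.com: not in cache (expired or never inserted)

Answer: NXDOMAIN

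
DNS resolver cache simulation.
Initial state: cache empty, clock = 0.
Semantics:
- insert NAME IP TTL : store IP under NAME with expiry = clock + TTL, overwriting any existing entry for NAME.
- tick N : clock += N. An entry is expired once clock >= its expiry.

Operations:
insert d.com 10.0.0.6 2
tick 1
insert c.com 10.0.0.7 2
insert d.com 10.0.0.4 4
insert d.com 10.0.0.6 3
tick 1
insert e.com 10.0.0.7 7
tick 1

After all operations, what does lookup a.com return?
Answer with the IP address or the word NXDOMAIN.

Op 1: insert d.com -> 10.0.0.6 (expiry=0+2=2). clock=0
Op 2: tick 1 -> clock=1.
Op 3: insert c.com -> 10.0.0.7 (expiry=1+2=3). clock=1
Op 4: insert d.com -> 10.0.0.4 (expiry=1+4=5). clock=1
Op 5: insert d.com -> 10.0.0.6 (expiry=1+3=4). clock=1
Op 6: tick 1 -> clock=2.
Op 7: insert e.com -> 10.0.0.7 (expiry=2+7=9). clock=2
Op 8: tick 1 -> clock=3. purged={c.com}
lookup a.com: not in cache (expired or never inserted)

Answer: NXDOMAIN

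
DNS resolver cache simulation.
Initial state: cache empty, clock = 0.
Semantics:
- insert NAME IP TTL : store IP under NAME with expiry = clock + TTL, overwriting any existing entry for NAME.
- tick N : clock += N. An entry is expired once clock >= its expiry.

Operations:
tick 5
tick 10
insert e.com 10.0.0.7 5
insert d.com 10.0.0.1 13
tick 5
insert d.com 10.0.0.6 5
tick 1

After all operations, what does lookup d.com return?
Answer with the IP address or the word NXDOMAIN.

Op 1: tick 5 -> clock=5.
Op 2: tick 10 -> clock=15.
Op 3: insert e.com -> 10.0.0.7 (expiry=15+5=20). clock=15
Op 4: insert d.com -> 10.0.0.1 (expiry=15+13=28). clock=15
Op 5: tick 5 -> clock=20. purged={e.com}
Op 6: insert d.com -> 10.0.0.6 (expiry=20+5=25). clock=20
Op 7: tick 1 -> clock=21.
lookup d.com: present, ip=10.0.0.6 expiry=25 > clock=21

Answer: 10.0.0.6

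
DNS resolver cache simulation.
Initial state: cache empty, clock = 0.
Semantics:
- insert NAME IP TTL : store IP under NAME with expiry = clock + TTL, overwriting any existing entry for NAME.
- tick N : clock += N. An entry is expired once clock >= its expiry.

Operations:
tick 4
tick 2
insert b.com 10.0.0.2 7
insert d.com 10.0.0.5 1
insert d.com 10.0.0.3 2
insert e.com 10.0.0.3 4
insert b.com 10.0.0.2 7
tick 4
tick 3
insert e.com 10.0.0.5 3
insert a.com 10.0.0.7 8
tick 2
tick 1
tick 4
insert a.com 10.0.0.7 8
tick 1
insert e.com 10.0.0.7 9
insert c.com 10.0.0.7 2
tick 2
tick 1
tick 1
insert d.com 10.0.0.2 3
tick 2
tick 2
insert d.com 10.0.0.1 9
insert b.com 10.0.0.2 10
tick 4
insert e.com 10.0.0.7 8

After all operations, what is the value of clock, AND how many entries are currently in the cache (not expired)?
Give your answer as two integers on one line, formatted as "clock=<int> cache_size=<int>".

Answer: clock=33 cache_size=3

Derivation:
Op 1: tick 4 -> clock=4.
Op 2: tick 2 -> clock=6.
Op 3: insert b.com -> 10.0.0.2 (expiry=6+7=13). clock=6
Op 4: insert d.com -> 10.0.0.5 (expiry=6+1=7). clock=6
Op 5: insert d.com -> 10.0.0.3 (expiry=6+2=8). clock=6
Op 6: insert e.com -> 10.0.0.3 (expiry=6+4=10). clock=6
Op 7: insert b.com -> 10.0.0.2 (expiry=6+7=13). clock=6
Op 8: tick 4 -> clock=10. purged={d.com,e.com}
Op 9: tick 3 -> clock=13. purged={b.com}
Op 10: insert e.com -> 10.0.0.5 (expiry=13+3=16). clock=13
Op 11: insert a.com -> 10.0.0.7 (expiry=13+8=21). clock=13
Op 12: tick 2 -> clock=15.
Op 13: tick 1 -> clock=16. purged={e.com}
Op 14: tick 4 -> clock=20.
Op 15: insert a.com -> 10.0.0.7 (expiry=20+8=28). clock=20
Op 16: tick 1 -> clock=21.
Op 17: insert e.com -> 10.0.0.7 (expiry=21+9=30). clock=21
Op 18: insert c.com -> 10.0.0.7 (expiry=21+2=23). clock=21
Op 19: tick 2 -> clock=23. purged={c.com}
Op 20: tick 1 -> clock=24.
Op 21: tick 1 -> clock=25.
Op 22: insert d.com -> 10.0.0.2 (expiry=25+3=28). clock=25
Op 23: tick 2 -> clock=27.
Op 24: tick 2 -> clock=29. purged={a.com,d.com}
Op 25: insert d.com -> 10.0.0.1 (expiry=29+9=38). clock=29
Op 26: insert b.com -> 10.0.0.2 (expiry=29+10=39). clock=29
Op 27: tick 4 -> clock=33. purged={e.com}
Op 28: insert e.com -> 10.0.0.7 (expiry=33+8=41). clock=33
Final clock = 33
Final cache (unexpired): {b.com,d.com,e.com} -> size=3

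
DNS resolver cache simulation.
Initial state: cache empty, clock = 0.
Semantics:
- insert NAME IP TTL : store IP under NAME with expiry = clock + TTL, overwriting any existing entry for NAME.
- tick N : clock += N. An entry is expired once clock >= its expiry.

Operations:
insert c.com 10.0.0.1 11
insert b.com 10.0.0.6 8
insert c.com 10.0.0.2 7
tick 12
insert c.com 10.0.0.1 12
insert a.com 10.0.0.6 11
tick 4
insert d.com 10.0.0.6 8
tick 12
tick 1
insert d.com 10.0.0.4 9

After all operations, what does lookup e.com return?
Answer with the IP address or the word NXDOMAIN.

Answer: NXDOMAIN

Derivation:
Op 1: insert c.com -> 10.0.0.1 (expiry=0+11=11). clock=0
Op 2: insert b.com -> 10.0.0.6 (expiry=0+8=8). clock=0
Op 3: insert c.com -> 10.0.0.2 (expiry=0+7=7). clock=0
Op 4: tick 12 -> clock=12. purged={b.com,c.com}
Op 5: insert c.com -> 10.0.0.1 (expiry=12+12=24). clock=12
Op 6: insert a.com -> 10.0.0.6 (expiry=12+11=23). clock=12
Op 7: tick 4 -> clock=16.
Op 8: insert d.com -> 10.0.0.6 (expiry=16+8=24). clock=16
Op 9: tick 12 -> clock=28. purged={a.com,c.com,d.com}
Op 10: tick 1 -> clock=29.
Op 11: insert d.com -> 10.0.0.4 (expiry=29+9=38). clock=29
lookup e.com: not in cache (expired or never inserted)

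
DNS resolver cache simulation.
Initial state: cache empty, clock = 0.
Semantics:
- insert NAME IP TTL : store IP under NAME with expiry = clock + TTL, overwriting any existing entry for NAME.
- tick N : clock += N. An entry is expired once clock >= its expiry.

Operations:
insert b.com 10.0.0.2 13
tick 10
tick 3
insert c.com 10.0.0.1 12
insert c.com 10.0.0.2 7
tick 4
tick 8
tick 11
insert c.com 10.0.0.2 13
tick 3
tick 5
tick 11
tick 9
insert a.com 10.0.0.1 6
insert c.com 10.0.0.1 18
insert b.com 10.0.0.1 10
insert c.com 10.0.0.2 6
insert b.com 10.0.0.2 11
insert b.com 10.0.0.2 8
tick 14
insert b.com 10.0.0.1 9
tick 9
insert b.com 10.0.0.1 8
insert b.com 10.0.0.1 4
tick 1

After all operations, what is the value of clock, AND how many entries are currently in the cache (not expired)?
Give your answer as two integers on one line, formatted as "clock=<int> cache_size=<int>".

Answer: clock=88 cache_size=1

Derivation:
Op 1: insert b.com -> 10.0.0.2 (expiry=0+13=13). clock=0
Op 2: tick 10 -> clock=10.
Op 3: tick 3 -> clock=13. purged={b.com}
Op 4: insert c.com -> 10.0.0.1 (expiry=13+12=25). clock=13
Op 5: insert c.com -> 10.0.0.2 (expiry=13+7=20). clock=13
Op 6: tick 4 -> clock=17.
Op 7: tick 8 -> clock=25. purged={c.com}
Op 8: tick 11 -> clock=36.
Op 9: insert c.com -> 10.0.0.2 (expiry=36+13=49). clock=36
Op 10: tick 3 -> clock=39.
Op 11: tick 5 -> clock=44.
Op 12: tick 11 -> clock=55. purged={c.com}
Op 13: tick 9 -> clock=64.
Op 14: insert a.com -> 10.0.0.1 (expiry=64+6=70). clock=64
Op 15: insert c.com -> 10.0.0.1 (expiry=64+18=82). clock=64
Op 16: insert b.com -> 10.0.0.1 (expiry=64+10=74). clock=64
Op 17: insert c.com -> 10.0.0.2 (expiry=64+6=70). clock=64
Op 18: insert b.com -> 10.0.0.2 (expiry=64+11=75). clock=64
Op 19: insert b.com -> 10.0.0.2 (expiry=64+8=72). clock=64
Op 20: tick 14 -> clock=78. purged={a.com,b.com,c.com}
Op 21: insert b.com -> 10.0.0.1 (expiry=78+9=87). clock=78
Op 22: tick 9 -> clock=87. purged={b.com}
Op 23: insert b.com -> 10.0.0.1 (expiry=87+8=95). clock=87
Op 24: insert b.com -> 10.0.0.1 (expiry=87+4=91). clock=87
Op 25: tick 1 -> clock=88.
Final clock = 88
Final cache (unexpired): {b.com} -> size=1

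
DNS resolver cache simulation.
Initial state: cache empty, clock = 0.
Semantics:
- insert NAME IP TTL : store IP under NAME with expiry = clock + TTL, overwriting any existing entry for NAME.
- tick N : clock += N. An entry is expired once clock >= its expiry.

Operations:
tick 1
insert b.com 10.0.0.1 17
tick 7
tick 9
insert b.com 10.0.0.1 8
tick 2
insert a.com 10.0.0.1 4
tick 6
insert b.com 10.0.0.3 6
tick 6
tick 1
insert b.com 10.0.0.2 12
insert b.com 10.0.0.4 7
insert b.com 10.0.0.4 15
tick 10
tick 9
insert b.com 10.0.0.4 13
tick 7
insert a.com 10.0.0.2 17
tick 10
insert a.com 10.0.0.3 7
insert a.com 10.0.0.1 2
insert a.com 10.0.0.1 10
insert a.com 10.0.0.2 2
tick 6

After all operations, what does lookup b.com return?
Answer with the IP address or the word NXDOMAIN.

Answer: NXDOMAIN

Derivation:
Op 1: tick 1 -> clock=1.
Op 2: insert b.com -> 10.0.0.1 (expiry=1+17=18). clock=1
Op 3: tick 7 -> clock=8.
Op 4: tick 9 -> clock=17.
Op 5: insert b.com -> 10.0.0.1 (expiry=17+8=25). clock=17
Op 6: tick 2 -> clock=19.
Op 7: insert a.com -> 10.0.0.1 (expiry=19+4=23). clock=19
Op 8: tick 6 -> clock=25. purged={a.com,b.com}
Op 9: insert b.com -> 10.0.0.3 (expiry=25+6=31). clock=25
Op 10: tick 6 -> clock=31. purged={b.com}
Op 11: tick 1 -> clock=32.
Op 12: insert b.com -> 10.0.0.2 (expiry=32+12=44). clock=32
Op 13: insert b.com -> 10.0.0.4 (expiry=32+7=39). clock=32
Op 14: insert b.com -> 10.0.0.4 (expiry=32+15=47). clock=32
Op 15: tick 10 -> clock=42.
Op 16: tick 9 -> clock=51. purged={b.com}
Op 17: insert b.com -> 10.0.0.4 (expiry=51+13=64). clock=51
Op 18: tick 7 -> clock=58.
Op 19: insert a.com -> 10.0.0.2 (expiry=58+17=75). clock=58
Op 20: tick 10 -> clock=68. purged={b.com}
Op 21: insert a.com -> 10.0.0.3 (expiry=68+7=75). clock=68
Op 22: insert a.com -> 10.0.0.1 (expiry=68+2=70). clock=68
Op 23: insert a.com -> 10.0.0.1 (expiry=68+10=78). clock=68
Op 24: insert a.com -> 10.0.0.2 (expiry=68+2=70). clock=68
Op 25: tick 6 -> clock=74. purged={a.com}
lookup b.com: not in cache (expired or never inserted)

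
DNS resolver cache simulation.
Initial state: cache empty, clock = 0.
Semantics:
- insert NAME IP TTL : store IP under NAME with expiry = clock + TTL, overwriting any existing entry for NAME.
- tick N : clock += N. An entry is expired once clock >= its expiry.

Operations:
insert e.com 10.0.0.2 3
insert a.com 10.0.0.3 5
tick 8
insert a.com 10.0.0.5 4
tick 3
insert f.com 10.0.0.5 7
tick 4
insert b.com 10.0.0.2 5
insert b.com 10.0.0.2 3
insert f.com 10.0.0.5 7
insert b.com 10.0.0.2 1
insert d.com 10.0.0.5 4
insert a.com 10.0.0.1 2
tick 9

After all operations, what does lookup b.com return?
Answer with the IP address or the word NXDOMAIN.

Op 1: insert e.com -> 10.0.0.2 (expiry=0+3=3). clock=0
Op 2: insert a.com -> 10.0.0.3 (expiry=0+5=5). clock=0
Op 3: tick 8 -> clock=8. purged={a.com,e.com}
Op 4: insert a.com -> 10.0.0.5 (expiry=8+4=12). clock=8
Op 5: tick 3 -> clock=11.
Op 6: insert f.com -> 10.0.0.5 (expiry=11+7=18). clock=11
Op 7: tick 4 -> clock=15. purged={a.com}
Op 8: insert b.com -> 10.0.0.2 (expiry=15+5=20). clock=15
Op 9: insert b.com -> 10.0.0.2 (expiry=15+3=18). clock=15
Op 10: insert f.com -> 10.0.0.5 (expiry=15+7=22). clock=15
Op 11: insert b.com -> 10.0.0.2 (expiry=15+1=16). clock=15
Op 12: insert d.com -> 10.0.0.5 (expiry=15+4=19). clock=15
Op 13: insert a.com -> 10.0.0.1 (expiry=15+2=17). clock=15
Op 14: tick 9 -> clock=24. purged={a.com,b.com,d.com,f.com}
lookup b.com: not in cache (expired or never inserted)

Answer: NXDOMAIN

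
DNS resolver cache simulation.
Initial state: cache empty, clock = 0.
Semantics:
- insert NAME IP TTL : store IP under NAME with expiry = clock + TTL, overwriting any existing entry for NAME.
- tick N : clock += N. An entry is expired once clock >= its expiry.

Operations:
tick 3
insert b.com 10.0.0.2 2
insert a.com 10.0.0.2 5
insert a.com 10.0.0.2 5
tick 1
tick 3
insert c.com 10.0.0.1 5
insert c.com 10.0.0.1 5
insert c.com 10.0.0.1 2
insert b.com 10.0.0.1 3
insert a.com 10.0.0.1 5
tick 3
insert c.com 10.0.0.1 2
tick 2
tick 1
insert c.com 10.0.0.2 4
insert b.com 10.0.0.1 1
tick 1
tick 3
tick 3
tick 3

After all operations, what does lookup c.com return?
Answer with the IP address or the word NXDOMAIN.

Op 1: tick 3 -> clock=3.
Op 2: insert b.com -> 10.0.0.2 (expiry=3+2=5). clock=3
Op 3: insert a.com -> 10.0.0.2 (expiry=3+5=8). clock=3
Op 4: insert a.com -> 10.0.0.2 (expiry=3+5=8). clock=3
Op 5: tick 1 -> clock=4.
Op 6: tick 3 -> clock=7. purged={b.com}
Op 7: insert c.com -> 10.0.0.1 (expiry=7+5=12). clock=7
Op 8: insert c.com -> 10.0.0.1 (expiry=7+5=12). clock=7
Op 9: insert c.com -> 10.0.0.1 (expiry=7+2=9). clock=7
Op 10: insert b.com -> 10.0.0.1 (expiry=7+3=10). clock=7
Op 11: insert a.com -> 10.0.0.1 (expiry=7+5=12). clock=7
Op 12: tick 3 -> clock=10. purged={b.com,c.com}
Op 13: insert c.com -> 10.0.0.1 (expiry=10+2=12). clock=10
Op 14: tick 2 -> clock=12. purged={a.com,c.com}
Op 15: tick 1 -> clock=13.
Op 16: insert c.com -> 10.0.0.2 (expiry=13+4=17). clock=13
Op 17: insert b.com -> 10.0.0.1 (expiry=13+1=14). clock=13
Op 18: tick 1 -> clock=14. purged={b.com}
Op 19: tick 3 -> clock=17. purged={c.com}
Op 20: tick 3 -> clock=20.
Op 21: tick 3 -> clock=23.
lookup c.com: not in cache (expired or never inserted)

Answer: NXDOMAIN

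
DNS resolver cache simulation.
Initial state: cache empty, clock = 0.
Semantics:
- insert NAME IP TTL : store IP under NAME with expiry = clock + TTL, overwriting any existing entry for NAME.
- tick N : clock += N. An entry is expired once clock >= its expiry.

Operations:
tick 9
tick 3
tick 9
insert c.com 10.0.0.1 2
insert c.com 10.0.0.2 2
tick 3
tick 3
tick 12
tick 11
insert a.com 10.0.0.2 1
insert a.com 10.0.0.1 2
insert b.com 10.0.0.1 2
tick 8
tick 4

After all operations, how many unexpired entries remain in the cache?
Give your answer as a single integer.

Answer: 0

Derivation:
Op 1: tick 9 -> clock=9.
Op 2: tick 3 -> clock=12.
Op 3: tick 9 -> clock=21.
Op 4: insert c.com -> 10.0.0.1 (expiry=21+2=23). clock=21
Op 5: insert c.com -> 10.0.0.2 (expiry=21+2=23). clock=21
Op 6: tick 3 -> clock=24. purged={c.com}
Op 7: tick 3 -> clock=27.
Op 8: tick 12 -> clock=39.
Op 9: tick 11 -> clock=50.
Op 10: insert a.com -> 10.0.0.2 (expiry=50+1=51). clock=50
Op 11: insert a.com -> 10.0.0.1 (expiry=50+2=52). clock=50
Op 12: insert b.com -> 10.0.0.1 (expiry=50+2=52). clock=50
Op 13: tick 8 -> clock=58. purged={a.com,b.com}
Op 14: tick 4 -> clock=62.
Final cache (unexpired): {} -> size=0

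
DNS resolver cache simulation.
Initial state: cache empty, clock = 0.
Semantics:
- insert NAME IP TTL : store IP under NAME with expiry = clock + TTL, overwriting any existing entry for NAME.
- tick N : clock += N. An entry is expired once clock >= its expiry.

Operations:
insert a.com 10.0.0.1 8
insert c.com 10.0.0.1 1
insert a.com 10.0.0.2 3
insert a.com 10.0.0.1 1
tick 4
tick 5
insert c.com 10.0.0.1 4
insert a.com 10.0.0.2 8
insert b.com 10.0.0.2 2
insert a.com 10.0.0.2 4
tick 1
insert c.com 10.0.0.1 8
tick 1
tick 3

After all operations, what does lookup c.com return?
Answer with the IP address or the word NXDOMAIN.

Op 1: insert a.com -> 10.0.0.1 (expiry=0+8=8). clock=0
Op 2: insert c.com -> 10.0.0.1 (expiry=0+1=1). clock=0
Op 3: insert a.com -> 10.0.0.2 (expiry=0+3=3). clock=0
Op 4: insert a.com -> 10.0.0.1 (expiry=0+1=1). clock=0
Op 5: tick 4 -> clock=4. purged={a.com,c.com}
Op 6: tick 5 -> clock=9.
Op 7: insert c.com -> 10.0.0.1 (expiry=9+4=13). clock=9
Op 8: insert a.com -> 10.0.0.2 (expiry=9+8=17). clock=9
Op 9: insert b.com -> 10.0.0.2 (expiry=9+2=11). clock=9
Op 10: insert a.com -> 10.0.0.2 (expiry=9+4=13). clock=9
Op 11: tick 1 -> clock=10.
Op 12: insert c.com -> 10.0.0.1 (expiry=10+8=18). clock=10
Op 13: tick 1 -> clock=11. purged={b.com}
Op 14: tick 3 -> clock=14. purged={a.com}
lookup c.com: present, ip=10.0.0.1 expiry=18 > clock=14

Answer: 10.0.0.1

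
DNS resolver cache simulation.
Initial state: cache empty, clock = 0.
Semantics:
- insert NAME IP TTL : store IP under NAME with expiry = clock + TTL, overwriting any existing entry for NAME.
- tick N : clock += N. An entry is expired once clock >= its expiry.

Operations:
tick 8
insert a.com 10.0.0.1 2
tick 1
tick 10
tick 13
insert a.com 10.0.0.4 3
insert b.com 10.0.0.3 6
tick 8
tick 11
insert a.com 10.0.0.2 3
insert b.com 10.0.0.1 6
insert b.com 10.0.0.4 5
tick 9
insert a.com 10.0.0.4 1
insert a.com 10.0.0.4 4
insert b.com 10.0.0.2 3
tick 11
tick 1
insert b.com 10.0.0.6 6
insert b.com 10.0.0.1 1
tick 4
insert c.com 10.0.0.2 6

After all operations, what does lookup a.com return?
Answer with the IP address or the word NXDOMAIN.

Op 1: tick 8 -> clock=8.
Op 2: insert a.com -> 10.0.0.1 (expiry=8+2=10). clock=8
Op 3: tick 1 -> clock=9.
Op 4: tick 10 -> clock=19. purged={a.com}
Op 5: tick 13 -> clock=32.
Op 6: insert a.com -> 10.0.0.4 (expiry=32+3=35). clock=32
Op 7: insert b.com -> 10.0.0.3 (expiry=32+6=38). clock=32
Op 8: tick 8 -> clock=40. purged={a.com,b.com}
Op 9: tick 11 -> clock=51.
Op 10: insert a.com -> 10.0.0.2 (expiry=51+3=54). clock=51
Op 11: insert b.com -> 10.0.0.1 (expiry=51+6=57). clock=51
Op 12: insert b.com -> 10.0.0.4 (expiry=51+5=56). clock=51
Op 13: tick 9 -> clock=60. purged={a.com,b.com}
Op 14: insert a.com -> 10.0.0.4 (expiry=60+1=61). clock=60
Op 15: insert a.com -> 10.0.0.4 (expiry=60+4=64). clock=60
Op 16: insert b.com -> 10.0.0.2 (expiry=60+3=63). clock=60
Op 17: tick 11 -> clock=71. purged={a.com,b.com}
Op 18: tick 1 -> clock=72.
Op 19: insert b.com -> 10.0.0.6 (expiry=72+6=78). clock=72
Op 20: insert b.com -> 10.0.0.1 (expiry=72+1=73). clock=72
Op 21: tick 4 -> clock=76. purged={b.com}
Op 22: insert c.com -> 10.0.0.2 (expiry=76+6=82). clock=76
lookup a.com: not in cache (expired or never inserted)

Answer: NXDOMAIN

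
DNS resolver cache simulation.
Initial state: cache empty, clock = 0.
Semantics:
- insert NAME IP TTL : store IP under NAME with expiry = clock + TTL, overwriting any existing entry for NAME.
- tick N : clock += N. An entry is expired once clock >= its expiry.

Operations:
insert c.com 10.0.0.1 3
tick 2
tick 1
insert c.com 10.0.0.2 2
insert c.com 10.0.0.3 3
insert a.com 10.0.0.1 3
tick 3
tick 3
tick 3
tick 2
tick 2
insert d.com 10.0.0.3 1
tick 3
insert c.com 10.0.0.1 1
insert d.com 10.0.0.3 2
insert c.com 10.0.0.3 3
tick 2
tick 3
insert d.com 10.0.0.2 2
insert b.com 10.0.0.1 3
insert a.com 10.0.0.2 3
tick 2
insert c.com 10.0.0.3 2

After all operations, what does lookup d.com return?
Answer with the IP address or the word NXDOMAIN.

Answer: NXDOMAIN

Derivation:
Op 1: insert c.com -> 10.0.0.1 (expiry=0+3=3). clock=0
Op 2: tick 2 -> clock=2.
Op 3: tick 1 -> clock=3. purged={c.com}
Op 4: insert c.com -> 10.0.0.2 (expiry=3+2=5). clock=3
Op 5: insert c.com -> 10.0.0.3 (expiry=3+3=6). clock=3
Op 6: insert a.com -> 10.0.0.1 (expiry=3+3=6). clock=3
Op 7: tick 3 -> clock=6. purged={a.com,c.com}
Op 8: tick 3 -> clock=9.
Op 9: tick 3 -> clock=12.
Op 10: tick 2 -> clock=14.
Op 11: tick 2 -> clock=16.
Op 12: insert d.com -> 10.0.0.3 (expiry=16+1=17). clock=16
Op 13: tick 3 -> clock=19. purged={d.com}
Op 14: insert c.com -> 10.0.0.1 (expiry=19+1=20). clock=19
Op 15: insert d.com -> 10.0.0.3 (expiry=19+2=21). clock=19
Op 16: insert c.com -> 10.0.0.3 (expiry=19+3=22). clock=19
Op 17: tick 2 -> clock=21. purged={d.com}
Op 18: tick 3 -> clock=24. purged={c.com}
Op 19: insert d.com -> 10.0.0.2 (expiry=24+2=26). clock=24
Op 20: insert b.com -> 10.0.0.1 (expiry=24+3=27). clock=24
Op 21: insert a.com -> 10.0.0.2 (expiry=24+3=27). clock=24
Op 22: tick 2 -> clock=26. purged={d.com}
Op 23: insert c.com -> 10.0.0.3 (expiry=26+2=28). clock=26
lookup d.com: not in cache (expired or never inserted)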